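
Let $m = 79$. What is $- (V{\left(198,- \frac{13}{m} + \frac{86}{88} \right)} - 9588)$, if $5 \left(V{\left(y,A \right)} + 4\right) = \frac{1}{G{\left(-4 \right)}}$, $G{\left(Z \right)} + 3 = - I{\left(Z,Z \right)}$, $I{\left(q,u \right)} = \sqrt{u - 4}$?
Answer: $\frac{815323}{85} - \frac{2 i \sqrt{2}}{85} \approx 9592.0 - 0.033276 i$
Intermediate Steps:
$I{\left(q,u \right)} = \sqrt{-4 + u}$
$G{\left(Z \right)} = -3 - \sqrt{-4 + Z}$
$V{\left(y,A \right)} = -4 + \frac{1}{5 \left(-3 - 2 i \sqrt{2}\right)}$ ($V{\left(y,A \right)} = -4 + \frac{1}{5 \left(-3 - \sqrt{-4 - 4}\right)} = -4 + \frac{1}{5 \left(-3 - \sqrt{-8}\right)} = -4 + \frac{1}{5 \left(-3 - 2 i \sqrt{2}\right)}$)
$- (V{\left(198,- \frac{13}{m} + \frac{86}{88} \right)} - 9588) = - (\frac{- 40 \sqrt{2} + 61 i}{5 \left(- 3 i + 2 \sqrt{2}\right)} - 9588) = - (-9588 + \frac{- 40 \sqrt{2} + 61 i}{5 \left(- 3 i + 2 \sqrt{2}\right)}) = 9588 - \frac{- 40 \sqrt{2} + 61 i}{5 \left(- 3 i + 2 \sqrt{2}\right)}$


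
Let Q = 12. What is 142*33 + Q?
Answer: 4698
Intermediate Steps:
142*33 + Q = 142*33 + 12 = 4686 + 12 = 4698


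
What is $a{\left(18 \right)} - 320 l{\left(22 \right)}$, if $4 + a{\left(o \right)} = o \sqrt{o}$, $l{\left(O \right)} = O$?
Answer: $-7044 + 54 \sqrt{2} \approx -6967.6$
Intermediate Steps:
$a{\left(o \right)} = -4 + o^{\frac{3}{2}}$ ($a{\left(o \right)} = -4 + o \sqrt{o} = -4 + o^{\frac{3}{2}}$)
$a{\left(18 \right)} - 320 l{\left(22 \right)} = \left(-4 + 18^{\frac{3}{2}}\right) - 7040 = \left(-4 + 54 \sqrt{2}\right) - 7040 = -7044 + 54 \sqrt{2}$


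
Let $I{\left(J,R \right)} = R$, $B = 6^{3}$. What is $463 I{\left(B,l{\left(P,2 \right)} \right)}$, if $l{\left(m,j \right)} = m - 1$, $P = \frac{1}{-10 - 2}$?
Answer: $- \frac{6019}{12} \approx -501.58$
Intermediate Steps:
$B = 216$
$P = - \frac{1}{12}$ ($P = \frac{1}{-12} = - \frac{1}{12} \approx -0.083333$)
$l{\left(m,j \right)} = -1 + m$ ($l{\left(m,j \right)} = m - 1 = -1 + m$)
$463 I{\left(B,l{\left(P,2 \right)} \right)} = 463 \left(-1 - \frac{1}{12}\right) = 463 \left(- \frac{13}{12}\right) = - \frac{6019}{12}$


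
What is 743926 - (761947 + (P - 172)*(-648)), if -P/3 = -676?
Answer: 1184667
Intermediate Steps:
P = 2028 (P = -3*(-676) = 2028)
743926 - (761947 + (P - 172)*(-648)) = 743926 - (761947 + (2028 - 172)*(-648)) = 743926 - (761947 + 1856*(-648)) = 743926 - (761947 - 1202688) = 743926 - 1*(-440741) = 743926 + 440741 = 1184667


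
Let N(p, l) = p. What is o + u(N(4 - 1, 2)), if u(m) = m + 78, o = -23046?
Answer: -22965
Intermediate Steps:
u(m) = 78 + m
o + u(N(4 - 1, 2)) = -23046 + (78 + (4 - 1)) = -23046 + (78 + 3) = -23046 + 81 = -22965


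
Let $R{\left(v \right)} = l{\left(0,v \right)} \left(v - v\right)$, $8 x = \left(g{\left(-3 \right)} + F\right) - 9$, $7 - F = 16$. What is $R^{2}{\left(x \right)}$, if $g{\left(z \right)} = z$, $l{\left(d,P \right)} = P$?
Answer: $0$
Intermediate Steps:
$F = -9$ ($F = 7 - 16 = -9$)
$x = - \frac{21}{8}$ ($x = \frac{\left(-3 - 9\right) - 9}{8} = \frac{-12 - 9}{8} = \frac{1}{8} \left(-21\right) = - \frac{21}{8} \approx -2.625$)
$R{\left(v \right)} = 0$ ($R{\left(v \right)} = v \left(v - v\right) = v 0 = 0$)
$R^{2}{\left(x \right)} = 0^{2} = 0$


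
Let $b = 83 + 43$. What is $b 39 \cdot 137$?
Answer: $673218$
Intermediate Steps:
$b = 126$
$b 39 \cdot 137 = 126 \cdot 39 \cdot 137 = 4914 \cdot 137 = 673218$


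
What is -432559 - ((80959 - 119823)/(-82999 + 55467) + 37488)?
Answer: -3235343217/6883 ≈ -4.7005e+5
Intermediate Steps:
-432559 - ((80959 - 119823)/(-82999 + 55467) + 37488) = -432559 - (-38864/(-27532) + 37488) = -432559 - (-38864*(-1/27532) + 37488) = -432559 - (9716/6883 + 37488) = -432559 - 1*258039620/6883 = -432559 - 258039620/6883 = -3235343217/6883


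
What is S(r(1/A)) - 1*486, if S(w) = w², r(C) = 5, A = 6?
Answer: -461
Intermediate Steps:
S(r(1/A)) - 1*486 = 5² - 1*486 = 25 - 486 = -461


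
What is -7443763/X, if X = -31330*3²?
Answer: 7443763/281970 ≈ 26.399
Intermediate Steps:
X = -281970 (X = -31330*9 = -281970)
-7443763/X = -7443763/(-281970) = -7443763*(-1/281970) = 7443763/281970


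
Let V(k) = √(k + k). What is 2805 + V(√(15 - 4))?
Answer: 2805 + √2*11^(¼) ≈ 2807.6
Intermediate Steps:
V(k) = √2*√k (V(k) = √(2*k) = √2*√k)
2805 + V(√(15 - 4)) = 2805 + √2*√(√(15 - 4)) = 2805 + √2*√(√11) = 2805 + √2*11^(¼)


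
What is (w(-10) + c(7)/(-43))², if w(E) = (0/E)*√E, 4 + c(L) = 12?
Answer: 64/1849 ≈ 0.034613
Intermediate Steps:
c(L) = 8 (c(L) = -4 + 12 = 8)
w(E) = 0 (w(E) = 0*√E = 0)
(w(-10) + c(7)/(-43))² = (0 + 8/(-43))² = (0 + 8*(-1/43))² = (0 - 8/43)² = (-8/43)² = 64/1849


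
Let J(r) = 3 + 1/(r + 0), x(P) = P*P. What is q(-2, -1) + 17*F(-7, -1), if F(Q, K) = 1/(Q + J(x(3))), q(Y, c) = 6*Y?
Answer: -573/35 ≈ -16.371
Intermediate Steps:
x(P) = P**2
J(r) = 3 + 1/r
F(Q, K) = 1/(28/9 + Q) (F(Q, K) = 1/(Q + (3 + 1/(3**2))) = 1/(Q + (3 + 1/9)) = 1/(Q + 28/9) = 1/(28/9 + Q))
q(-2, -1) + 17*F(-7, -1) = 6*(-2) + 17*(9/(28 + 9*(-7))) = -12 + 17*(9/(28 - 63)) = -12 + 17*(9/(-35)) = -12 + 17*(9*(-1/35)) = -12 + 17*(-9/35) = -12 - 153/35 = -573/35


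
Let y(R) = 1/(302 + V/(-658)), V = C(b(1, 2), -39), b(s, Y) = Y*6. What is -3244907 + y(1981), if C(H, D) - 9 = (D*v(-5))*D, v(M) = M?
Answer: -334731626163/103156 ≈ -3.2449e+6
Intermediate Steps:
b(s, Y) = 6*Y
C(H, D) = 9 - 5*D² (C(H, D) = 9 + (D*(-5))*D = 9 + (-5*D)*D = 9 - 5*D²)
V = -7596 (V = 9 - 5*(-39)² = 9 - 5*1521 = 9 - 7605 = -7596)
y(R) = 329/103156 (y(R) = 1/(302 - 7596/(-658)) = 1/(302 - 7596*(-1/658)) = 1/(302 + 3798/329) = 1/(103156/329) = 329/103156)
-3244907 + y(1981) = -3244907 + 329/103156 = -334731626163/103156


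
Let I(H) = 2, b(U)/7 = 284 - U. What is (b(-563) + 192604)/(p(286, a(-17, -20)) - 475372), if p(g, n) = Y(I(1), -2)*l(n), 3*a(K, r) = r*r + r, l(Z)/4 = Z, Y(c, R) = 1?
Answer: -595599/1424596 ≈ -0.41808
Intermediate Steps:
b(U) = 1988 - 7*U (b(U) = 7*(284 - U) = 1988 - 7*U)
l(Z) = 4*Z
a(K, r) = r/3 + r²/3 (a(K, r) = (r*r + r)/3 = (r² + r)/3 = (r + r²)/3 = r/3 + r²/3)
p(g, n) = 4*n (p(g, n) = 1*(4*n) = 4*n)
(b(-563) + 192604)/(p(286, a(-17, -20)) - 475372) = ((1988 - 7*(-563)) + 192604)/(4*((⅓)*(-20)*(1 - 20)) - 475372) = ((1988 + 3941) + 192604)/(4*((⅓)*(-20)*(-19)) - 475372) = (5929 + 192604)/(4*(380/3) - 475372) = 198533/(1520/3 - 475372) = 198533/(-1424596/3) = 198533*(-3/1424596) = -595599/1424596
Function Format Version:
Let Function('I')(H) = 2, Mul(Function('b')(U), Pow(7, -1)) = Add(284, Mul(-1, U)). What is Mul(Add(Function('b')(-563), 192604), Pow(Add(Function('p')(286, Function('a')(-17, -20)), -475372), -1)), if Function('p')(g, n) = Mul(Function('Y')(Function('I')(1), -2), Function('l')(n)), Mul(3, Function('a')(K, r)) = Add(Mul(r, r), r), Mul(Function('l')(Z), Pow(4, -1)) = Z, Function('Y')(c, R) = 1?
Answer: Rational(-595599, 1424596) ≈ -0.41808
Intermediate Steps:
Function('b')(U) = Add(1988, Mul(-7, U)) (Function('b')(U) = Mul(7, Add(284, Mul(-1, U))) = Add(1988, Mul(-7, U)))
Function('l')(Z) = Mul(4, Z)
Function('a')(K, r) = Add(Mul(Rational(1, 3), r), Mul(Rational(1, 3), Pow(r, 2))) (Function('a')(K, r) = Mul(Rational(1, 3), Add(Mul(r, r), r)) = Mul(Rational(1, 3), Add(Pow(r, 2), r)) = Mul(Rational(1, 3), Add(r, Pow(r, 2))) = Add(Mul(Rational(1, 3), r), Mul(Rational(1, 3), Pow(r, 2))))
Function('p')(g, n) = Mul(4, n) (Function('p')(g, n) = Mul(1, Mul(4, n)) = Mul(4, n))
Mul(Add(Function('b')(-563), 192604), Pow(Add(Function('p')(286, Function('a')(-17, -20)), -475372), -1)) = Mul(Add(Add(1988, Mul(-7, -563)), 192604), Pow(Add(Mul(4, Mul(Rational(1, 3), -20, Add(1, -20))), -475372), -1)) = Mul(Add(Add(1988, 3941), 192604), Pow(Add(Mul(4, Mul(Rational(1, 3), -20, -19)), -475372), -1)) = Mul(Add(5929, 192604), Pow(Add(Mul(4, Rational(380, 3)), -475372), -1)) = Mul(198533, Pow(Add(Rational(1520, 3), -475372), -1)) = Mul(198533, Pow(Rational(-1424596, 3), -1)) = Mul(198533, Rational(-3, 1424596)) = Rational(-595599, 1424596)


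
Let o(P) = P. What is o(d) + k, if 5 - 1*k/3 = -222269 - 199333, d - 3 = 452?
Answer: 1265276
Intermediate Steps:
d = 455 (d = 3 + 452 = 455)
k = 1264821 (k = 15 - 3*(-222269 - 199333) = 15 - 3*(-421602) = 15 + 1264806 = 1264821)
o(d) + k = 455 + 1264821 = 1265276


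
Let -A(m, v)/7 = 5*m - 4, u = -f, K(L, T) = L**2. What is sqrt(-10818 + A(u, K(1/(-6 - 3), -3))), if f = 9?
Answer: 5*I*sqrt(419) ≈ 102.35*I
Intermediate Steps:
u = -9 (u = -1*9 = -9)
A(m, v) = 28 - 35*m (A(m, v) = -7*(5*m - 4) = -7*(-4 + 5*m) = 28 - 35*m)
sqrt(-10818 + A(u, K(1/(-6 - 3), -3))) = sqrt(-10818 + (28 - 35*(-9))) = sqrt(-10818 + (28 + 315)) = sqrt(-10818 + 343) = sqrt(-10475) = 5*I*sqrt(419)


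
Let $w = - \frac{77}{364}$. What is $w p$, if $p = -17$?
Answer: $\frac{187}{52} \approx 3.5962$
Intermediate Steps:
$w = - \frac{11}{52}$ ($w = \left(-77\right) \frac{1}{364} = - \frac{11}{52} \approx -0.21154$)
$w p = \left(- \frac{11}{52}\right) \left(-17\right) = \frac{187}{52}$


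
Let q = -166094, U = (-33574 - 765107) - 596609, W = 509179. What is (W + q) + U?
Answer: -1052205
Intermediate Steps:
U = -1395290 (U = -798681 - 596609 = -1395290)
(W + q) + U = (509179 - 166094) - 1395290 = 343085 - 1395290 = -1052205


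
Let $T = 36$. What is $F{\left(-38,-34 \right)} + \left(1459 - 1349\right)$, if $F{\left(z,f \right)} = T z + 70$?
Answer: $-1188$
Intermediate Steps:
$F{\left(z,f \right)} = 70 + 36 z$ ($F{\left(z,f \right)} = 36 z + 70 = 70 + 36 z$)
$F{\left(-38,-34 \right)} + \left(1459 - 1349\right) = \left(70 + 36 \left(-38\right)\right) + \left(1459 - 1349\right) = \left(70 - 1368\right) + 110 = -1298 + 110 = -1188$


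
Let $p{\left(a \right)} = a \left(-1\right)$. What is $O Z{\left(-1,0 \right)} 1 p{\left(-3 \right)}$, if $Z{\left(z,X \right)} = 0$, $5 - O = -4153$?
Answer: $0$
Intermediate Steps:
$O = 4158$ ($O = 5 - -4153 = 5 + 4153 = 4158$)
$p{\left(a \right)} = - a$
$O Z{\left(-1,0 \right)} 1 p{\left(-3 \right)} = 4158 \cdot 0 \cdot 1 \left(\left(-1\right) \left(-3\right)\right) = 4158 \cdot 0 \cdot 3 = 4158 \cdot 0 = 0$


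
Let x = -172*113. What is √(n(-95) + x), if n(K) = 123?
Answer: I*√19313 ≈ 138.97*I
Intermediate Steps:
x = -19436
√(n(-95) + x) = √(123 - 19436) = √(-19313) = I*√19313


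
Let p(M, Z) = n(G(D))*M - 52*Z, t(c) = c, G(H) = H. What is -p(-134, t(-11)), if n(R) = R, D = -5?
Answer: -1242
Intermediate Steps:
p(M, Z) = -52*Z - 5*M (p(M, Z) = -5*M - 52*Z = -52*Z - 5*M)
-p(-134, t(-11)) = -(-52*(-11) - 5*(-134)) = -(572 + 670) = -1*1242 = -1242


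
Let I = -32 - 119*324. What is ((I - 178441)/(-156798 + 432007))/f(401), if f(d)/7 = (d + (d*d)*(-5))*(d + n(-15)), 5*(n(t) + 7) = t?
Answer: 72343/201770776235644 ≈ 3.5854e-10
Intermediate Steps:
n(t) = -7 + t/5
f(d) = 7*(-10 + d)*(d - 5*d²) (f(d) = 7*((d + (d*d)*(-5))*(d + (-7 + (⅕)*(-15)))) = 7*((d + d²*(-5))*(d + (-7 - 3))) = 7*((d - 5*d²)*(d - 10)) = 7*((d - 5*d²)*(-10 + d)) = 7*((-10 + d)*(d - 5*d²)) = 7*(-10 + d)*(d - 5*d²))
I = -38588 (I = -32 - 38556 = -38588)
((I - 178441)/(-156798 + 432007))/f(401) = ((-38588 - 178441)/(-156798 + 432007))/((7*401*(-10 - 5*401² + 51*401))) = (-217029/275209)/((7*401*(-10 - 5*160801 + 20451))) = (-217029*1/275209)/((7*401*(-10 - 804005 + 20451))) = -217029/(275209*(7*401*(-783564))) = -217029/275209/(-2199464148) = -217029/275209*(-1/2199464148) = 72343/201770776235644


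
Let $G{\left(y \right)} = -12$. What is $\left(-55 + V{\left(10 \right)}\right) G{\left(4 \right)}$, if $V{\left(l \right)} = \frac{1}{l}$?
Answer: $\frac{3294}{5} \approx 658.8$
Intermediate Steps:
$\left(-55 + V{\left(10 \right)}\right) G{\left(4 \right)} = \left(-55 + \frac{1}{10}\right) \left(-12\right) = \left(- \frac{549}{10}\right) \left(-12\right) = \frac{3294}{5}$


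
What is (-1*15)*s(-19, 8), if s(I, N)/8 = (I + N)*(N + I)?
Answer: -14520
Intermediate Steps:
s(I, N) = 8*(I + N)² (s(I, N) = 8*((I + N)*(N + I)) = 8*((I + N)*(I + N)) = 8*(I + N)²)
(-1*15)*s(-19, 8) = (-1*15)*(8*(-19 + 8)²) = -120*(-11)² = -120*121 = -15*968 = -14520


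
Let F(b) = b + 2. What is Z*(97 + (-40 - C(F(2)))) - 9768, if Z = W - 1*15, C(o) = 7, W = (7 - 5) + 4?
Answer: -10218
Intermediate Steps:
W = 6 (W = 2 + 4 = 6)
F(b) = 2 + b
Z = -9 (Z = 6 - 1*15 = 6 - 15 = -9)
Z*(97 + (-40 - C(F(2)))) - 9768 = -9*(97 + (-40 - 1*7)) - 9768 = -9*(97 + (-40 - 7)) - 9768 = -9*(97 - 47) - 9768 = -9*50 - 9768 = -450 - 9768 = -10218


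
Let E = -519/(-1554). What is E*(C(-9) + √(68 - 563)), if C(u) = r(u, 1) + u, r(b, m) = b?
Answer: -1557/259 + 519*I*√55/518 ≈ -6.0116 + 7.4305*I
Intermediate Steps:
E = 173/518 (E = -519*(-1/1554) = 173/518 ≈ 0.33398)
C(u) = 2*u (C(u) = u + u = 2*u)
E*(C(-9) + √(68 - 563)) = 173*(2*(-9) + √(68 - 563))/518 = 173*(-18 + √(-495))/518 = 173*(-18 + 3*I*√55)/518 = -1557/259 + 519*I*√55/518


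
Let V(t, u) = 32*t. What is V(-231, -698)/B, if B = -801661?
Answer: 1056/114523 ≈ 0.0092209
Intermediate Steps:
V(-231, -698)/B = (32*(-231))/(-801661) = -7392*(-1/801661) = 1056/114523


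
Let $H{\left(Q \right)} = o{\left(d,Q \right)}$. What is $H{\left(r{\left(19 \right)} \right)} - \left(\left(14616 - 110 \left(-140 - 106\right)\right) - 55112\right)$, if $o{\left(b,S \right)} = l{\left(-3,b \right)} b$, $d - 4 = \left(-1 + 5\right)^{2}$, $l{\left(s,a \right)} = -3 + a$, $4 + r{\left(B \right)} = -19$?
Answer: $13776$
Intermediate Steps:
$r{\left(B \right)} = -23$ ($r{\left(B \right)} = -4 - 19 = -23$)
$d = 20$ ($d = 4 + \left(-1 + 5\right)^{2} = 4 + 4^{2} = 4 + 16 = 20$)
$o{\left(b,S \right)} = b \left(-3 + b\right)$ ($o{\left(b,S \right)} = \left(-3 + b\right) b = b \left(-3 + b\right)$)
$H{\left(Q \right)} = 340$ ($H{\left(Q \right)} = 20 \left(-3 + 20\right) = 20 \cdot 17 = 340$)
$H{\left(r{\left(19 \right)} \right)} - \left(\left(14616 - 110 \left(-140 - 106\right)\right) - 55112\right) = 340 - \left(\left(14616 - 110 \left(-140 - 106\right)\right) - 55112\right) = 340 - \left(\left(14616 - -27060\right) - 55112\right) = 340 - \left(\left(14616 + 27060\right) - 55112\right) = 340 - \left(41676 - 55112\right) = 340 - -13436 = 340 + 13436 = 13776$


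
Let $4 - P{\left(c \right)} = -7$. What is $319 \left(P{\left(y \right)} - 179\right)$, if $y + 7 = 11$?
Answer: $-53592$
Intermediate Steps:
$y = 4$ ($y = -7 + 11 = 4$)
$P{\left(c \right)} = 11$ ($P{\left(c \right)} = 4 - -7 = 4 + 7 = 11$)
$319 \left(P{\left(y \right)} - 179\right) = 319 \left(11 - 179\right) = 319 \left(-168\right) = -53592$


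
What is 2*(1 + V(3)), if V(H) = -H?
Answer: -4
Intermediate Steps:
2*(1 + V(3)) = 2*(1 - 1*3) = 2*(1 - 3) = 2*(-2) = -4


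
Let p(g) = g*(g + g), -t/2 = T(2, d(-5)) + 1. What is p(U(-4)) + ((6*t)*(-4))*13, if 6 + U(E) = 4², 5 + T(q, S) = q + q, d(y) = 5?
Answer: 200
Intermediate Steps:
T(q, S) = -5 + 2*q (T(q, S) = -5 + (q + q) = -5 + 2*q)
t = 0 (t = -2*((-5 + 2*2) + 1) = -2*((-5 + 4) + 1) = -2*(-1 + 1) = -2*0 = 0)
U(E) = 10 (U(E) = -6 + 4² = -6 + 16 = 10)
p(g) = 2*g² (p(g) = g*(2*g) = 2*g²)
p(U(-4)) + ((6*t)*(-4))*13 = 2*10² + ((6*0)*(-4))*13 = 2*100 + (0*(-4))*13 = 200 + 0*13 = 200 + 0 = 200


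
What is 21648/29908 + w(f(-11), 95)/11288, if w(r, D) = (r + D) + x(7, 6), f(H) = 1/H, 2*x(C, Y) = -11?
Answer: 1358701691/1856808272 ≈ 0.73174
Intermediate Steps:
x(C, Y) = -11/2 (x(C, Y) = (½)*(-11) = -11/2)
w(r, D) = -11/2 + D + r (w(r, D) = (r + D) - 11/2 = (D + r) - 11/2 = -11/2 + D + r)
21648/29908 + w(f(-11), 95)/11288 = 21648/29908 + (-11/2 + 95 + 1/(-11))/11288 = 21648*(1/29908) + (-11/2 + 95 - 1/11)*(1/11288) = 5412/7477 + (1967/22)*(1/11288) = 5412/7477 + 1967/248336 = 1358701691/1856808272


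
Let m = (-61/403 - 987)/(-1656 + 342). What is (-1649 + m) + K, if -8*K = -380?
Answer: -847663691/529542 ≈ -1600.7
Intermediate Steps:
K = 95/2 (K = -⅛*(-380) = 95/2 ≈ 47.500)
m = 198911/264771 (m = (-61*1/403 - 987)/(-1314) = (-61/403 - 987)*(-1/1314) = -397822/403*(-1/1314) = 198911/264771 ≈ 0.75126)
(-1649 + m) + K = (-1649 + 198911/264771) + 95/2 = -436408468/264771 + 95/2 = -847663691/529542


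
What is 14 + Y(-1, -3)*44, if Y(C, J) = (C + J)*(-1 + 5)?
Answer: -690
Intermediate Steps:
Y(C, J) = 4*C + 4*J (Y(C, J) = (C + J)*4 = 4*C + 4*J)
14 + Y(-1, -3)*44 = 14 + (4*(-1) + 4*(-3))*44 = 14 + (-4 - 12)*44 = 14 - 16*44 = 14 - 704 = -690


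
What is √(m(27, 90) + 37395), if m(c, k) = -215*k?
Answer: 3*√2005 ≈ 134.33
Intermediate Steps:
√(m(27, 90) + 37395) = √(-215*90 + 37395) = √(-19350 + 37395) = √18045 = 3*√2005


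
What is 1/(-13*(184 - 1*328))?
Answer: 1/1872 ≈ 0.00053419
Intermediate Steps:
1/(-13*(184 - 1*328)) = 1/(-13*(184 - 328)) = 1/(-13*(-144)) = 1/1872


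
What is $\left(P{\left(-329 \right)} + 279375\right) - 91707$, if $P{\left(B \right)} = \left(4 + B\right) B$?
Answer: $294593$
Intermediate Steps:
$P{\left(B \right)} = B \left(4 + B\right)$
$\left(P{\left(-329 \right)} + 279375\right) - 91707 = \left(- 329 \left(4 - 329\right) + 279375\right) - 91707 = \left(\left(-329\right) \left(-325\right) + 279375\right) - 91707 = \left(106925 + 279375\right) - 91707 = 386300 - 91707 = 294593$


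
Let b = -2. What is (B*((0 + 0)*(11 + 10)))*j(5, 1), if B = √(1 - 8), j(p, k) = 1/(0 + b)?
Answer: 0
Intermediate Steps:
j(p, k) = -½ (j(p, k) = 1/(0 - 2) = 1/(-2) = -½)
B = I*√7 (B = √(-7) = I*√7 ≈ 2.6458*I)
(B*((0 + 0)*(11 + 10)))*j(5, 1) = ((I*√7)*((0 + 0)*(11 + 10)))*(-½) = ((I*√7)*(0*21))*(-½) = ((I*√7)*0)*(-½) = 0*(-½) = 0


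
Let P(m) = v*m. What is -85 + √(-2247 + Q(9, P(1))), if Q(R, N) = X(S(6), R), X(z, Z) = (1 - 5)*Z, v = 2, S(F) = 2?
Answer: -85 + I*√2283 ≈ -85.0 + 47.781*I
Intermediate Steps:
X(z, Z) = -4*Z
P(m) = 2*m
Q(R, N) = -4*R
-85 + √(-2247 + Q(9, P(1))) = -85 + √(-2247 - 4*9) = -85 + √(-2247 - 36) = -85 + √(-2283) = -85 + I*√2283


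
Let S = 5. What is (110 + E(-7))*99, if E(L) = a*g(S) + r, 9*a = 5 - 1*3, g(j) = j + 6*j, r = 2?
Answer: 11858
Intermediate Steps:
g(j) = 7*j
a = 2/9 (a = (5 - 1*3)/9 = (5 - 3)/9 = (⅑)*2 = 2/9 ≈ 0.22222)
E(L) = 88/9 (E(L) = 2*(7*5)/9 + 2 = (2/9)*35 + 2 = 70/9 + 2 = 88/9)
(110 + E(-7))*99 = (110 + 88/9)*99 = (1078/9)*99 = 11858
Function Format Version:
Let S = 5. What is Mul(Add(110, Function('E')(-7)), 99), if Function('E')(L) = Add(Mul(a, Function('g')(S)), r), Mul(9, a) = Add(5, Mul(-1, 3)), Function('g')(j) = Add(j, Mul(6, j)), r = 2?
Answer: 11858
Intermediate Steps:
Function('g')(j) = Mul(7, j)
a = Rational(2, 9) (a = Mul(Rational(1, 9), Add(5, Mul(-1, 3))) = Mul(Rational(1, 9), Add(5, -3)) = Mul(Rational(1, 9), 2) = Rational(2, 9) ≈ 0.22222)
Function('E')(L) = Rational(88, 9) (Function('E')(L) = Add(Mul(Rational(2, 9), Mul(7, 5)), 2) = Add(Mul(Rational(2, 9), 35), 2) = Add(Rational(70, 9), 2) = Rational(88, 9))
Mul(Add(110, Function('E')(-7)), 99) = Mul(Add(110, Rational(88, 9)), 99) = Mul(Rational(1078, 9), 99) = 11858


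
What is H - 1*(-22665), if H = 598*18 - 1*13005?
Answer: 20424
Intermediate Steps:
H = -2241 (H = 10764 - 13005 = -2241)
H - 1*(-22665) = -2241 - 1*(-22665) = -2241 + 22665 = 20424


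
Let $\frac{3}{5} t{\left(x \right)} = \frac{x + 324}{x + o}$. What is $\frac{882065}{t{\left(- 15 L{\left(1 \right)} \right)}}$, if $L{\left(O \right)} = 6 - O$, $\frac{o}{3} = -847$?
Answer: $- \frac{461496408}{83} \approx -5.5602 \cdot 10^{6}$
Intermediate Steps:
$o = -2541$ ($o = 3 \left(-847\right) = -2541$)
$t{\left(x \right)} = \frac{5 \left(324 + x\right)}{3 \left(-2541 + x\right)}$ ($t{\left(x \right)} = \frac{5 \frac{x + 324}{x - 2541}}{3} = \frac{5 \frac{324 + x}{-2541 + x}}{3} = \frac{5 \left(324 + x\right)}{3 \left(-2541 + x\right)}$)
$\frac{882065}{t{\left(- 15 L{\left(1 \right)} \right)}} = \frac{882065}{\frac{5}{3} \frac{1}{-2541 - 15 \left(6 - 1\right)} \left(324 - 15 \left(6 - 1\right)\right)} = \frac{882065}{\frac{5}{3} \frac{1}{-2541 - 75} \left(324 - 75\right)} = \frac{882065}{\frac{5}{3} \frac{1}{-2616} \cdot 249} = \frac{882065}{\frac{5}{3} \left(- \frac{1}{2616}\right) 249} = \frac{882065}{- \frac{415}{2616}} = 882065 \left(- \frac{2616}{415}\right) = - \frac{461496408}{83}$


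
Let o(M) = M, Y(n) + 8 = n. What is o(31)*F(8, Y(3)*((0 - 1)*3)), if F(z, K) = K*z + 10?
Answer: 4030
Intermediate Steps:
Y(n) = -8 + n
F(z, K) = 10 + K*z
o(31)*F(8, Y(3)*((0 - 1)*3)) = 31*(10 + ((-8 + 3)*((0 - 1)*3))*8) = 31*(10 - (-5)*3*8) = 31*(10 - 5*(-3)*8) = 31*(10 + 15*8) = 31*(10 + 120) = 31*130 = 4030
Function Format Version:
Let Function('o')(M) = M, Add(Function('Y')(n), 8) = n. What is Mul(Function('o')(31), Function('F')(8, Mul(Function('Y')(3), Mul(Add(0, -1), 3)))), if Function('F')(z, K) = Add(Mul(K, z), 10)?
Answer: 4030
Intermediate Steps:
Function('Y')(n) = Add(-8, n)
Function('F')(z, K) = Add(10, Mul(K, z))
Mul(Function('o')(31), Function('F')(8, Mul(Function('Y')(3), Mul(Add(0, -1), 3)))) = Mul(31, Add(10, Mul(Mul(Add(-8, 3), Mul(Add(0, -1), 3)), 8))) = Mul(31, Add(10, Mul(Mul(-5, Mul(-1, 3)), 8))) = Mul(31, Add(10, Mul(Mul(-5, -3), 8))) = Mul(31, Add(10, Mul(15, 8))) = Mul(31, Add(10, 120)) = Mul(31, 130) = 4030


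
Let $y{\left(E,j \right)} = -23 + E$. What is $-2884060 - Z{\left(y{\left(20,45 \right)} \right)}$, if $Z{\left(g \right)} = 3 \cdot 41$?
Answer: $-2884183$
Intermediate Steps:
$Z{\left(g \right)} = 123$
$-2884060 - Z{\left(y{\left(20,45 \right)} \right)} = -2884060 - 123 = -2884183$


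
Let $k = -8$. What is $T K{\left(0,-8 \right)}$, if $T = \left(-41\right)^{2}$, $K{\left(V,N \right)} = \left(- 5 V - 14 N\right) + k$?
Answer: $174824$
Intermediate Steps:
$K{\left(V,N \right)} = -8 - 14 N - 5 V$ ($K{\left(V,N \right)} = \left(- 5 V - 14 N\right) - 8 = \left(- 14 N - 5 V\right) - 8 = -8 - 14 N - 5 V$)
$T = 1681$
$T K{\left(0,-8 \right)} = 1681 \left(-8 - -112 - 0\right) = 1681 \left(-8 + 112 + 0\right) = 1681 \cdot 104 = 174824$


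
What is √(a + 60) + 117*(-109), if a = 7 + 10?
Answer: -12753 + √77 ≈ -12744.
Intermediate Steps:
a = 17
√(a + 60) + 117*(-109) = √(17 + 60) + 117*(-109) = √77 - 12753 = -12753 + √77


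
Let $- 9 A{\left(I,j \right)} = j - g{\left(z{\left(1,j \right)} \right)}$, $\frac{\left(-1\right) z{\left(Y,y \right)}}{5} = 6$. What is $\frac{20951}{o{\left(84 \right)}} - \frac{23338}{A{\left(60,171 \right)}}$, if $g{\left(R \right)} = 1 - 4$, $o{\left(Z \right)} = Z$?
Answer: $\frac{506881}{348} \approx 1456.6$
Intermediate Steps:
$z{\left(Y,y \right)} = -30$ ($z{\left(Y,y \right)} = \left(-5\right) 6 = -30$)
$g{\left(R \right)} = -3$ ($g{\left(R \right)} = 1 - 4 = -3$)
$A{\left(I,j \right)} = - \frac{1}{3} - \frac{j}{9}$ ($A{\left(I,j \right)} = - \frac{j - -3}{9} = - \frac{j + 3}{9} = - \frac{3 + j}{9} = - \frac{1}{3} - \frac{j}{9}$)
$\frac{20951}{o{\left(84 \right)}} - \frac{23338}{A{\left(60,171 \right)}} = \frac{20951}{84} - \frac{23338}{- \frac{1}{3} - 19} = 20951 \cdot \frac{1}{84} - \frac{23338}{- \frac{1}{3} - 19} = \frac{2993}{12} - \frac{23338}{- \frac{58}{3}} = \frac{2993}{12} - - \frac{35007}{29} = \frac{2993}{12} + \frac{35007}{29} = \frac{506881}{348}$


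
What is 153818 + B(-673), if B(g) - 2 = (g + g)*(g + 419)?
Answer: 495704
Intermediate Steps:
B(g) = 2 + 2*g*(419 + g) (B(g) = 2 + (g + g)*(g + 419) = 2 + (2*g)*(419 + g) = 2 + 2*g*(419 + g))
153818 + B(-673) = 153818 + (2 + 2*(-673)² + 838*(-673)) = 153818 + (2 + 2*452929 - 563974) = 153818 + (2 + 905858 - 563974) = 153818 + 341886 = 495704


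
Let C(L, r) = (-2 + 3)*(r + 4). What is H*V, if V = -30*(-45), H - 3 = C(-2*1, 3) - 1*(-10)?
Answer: 27000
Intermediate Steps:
C(L, r) = 4 + r (C(L, r) = 1*(4 + r) = 4 + r)
H = 20 (H = 3 + ((4 + 3) - 1*(-10)) = 3 + (7 + 10) = 3 + 17 = 20)
V = 1350
H*V = 20*1350 = 27000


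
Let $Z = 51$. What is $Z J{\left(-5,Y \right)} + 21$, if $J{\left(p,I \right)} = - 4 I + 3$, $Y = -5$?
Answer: $1194$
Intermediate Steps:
$J{\left(p,I \right)} = 3 - 4 I$
$Z J{\left(-5,Y \right)} + 21 = 51 \left(3 - -20\right) + 21 = 51 \left(3 + 20\right) + 21 = 51 \cdot 23 + 21 = 1173 + 21 = 1194$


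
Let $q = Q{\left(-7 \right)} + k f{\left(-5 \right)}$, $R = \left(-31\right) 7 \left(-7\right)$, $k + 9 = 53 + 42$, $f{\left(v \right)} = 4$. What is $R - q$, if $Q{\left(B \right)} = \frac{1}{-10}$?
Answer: $\frac{11751}{10} \approx 1175.1$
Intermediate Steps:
$Q{\left(B \right)} = - \frac{1}{10}$
$k = 86$ ($k = -9 + \left(53 + 42\right) = -9 + 95 = 86$)
$R = 1519$ ($R = \left(-217\right) \left(-7\right) = 1519$)
$q = \frac{3439}{10}$ ($q = - \frac{1}{10} + 86 \cdot 4 = - \frac{1}{10} + 344 = \frac{3439}{10} \approx 343.9$)
$R - q = 1519 - \frac{3439}{10} = \frac{11751}{10}$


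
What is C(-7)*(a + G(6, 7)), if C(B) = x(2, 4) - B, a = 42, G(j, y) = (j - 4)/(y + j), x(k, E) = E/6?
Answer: 12604/39 ≈ 323.18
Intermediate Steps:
x(k, E) = E/6 (x(k, E) = E*(⅙) = E/6)
G(j, y) = (-4 + j)/(j + y)
C(B) = ⅔ - B (C(B) = (⅙)*4 - B = ⅔ - B)
C(-7)*(a + G(6, 7)) = (⅔ - 1*(-7))*(42 + (-4 + 6)/(6 + 7)) = (⅔ + 7)*(42 + 2/13) = 23*(42 + (1/13)*2)/3 = 23*(42 + 2/13)/3 = (23/3)*(548/13) = 12604/39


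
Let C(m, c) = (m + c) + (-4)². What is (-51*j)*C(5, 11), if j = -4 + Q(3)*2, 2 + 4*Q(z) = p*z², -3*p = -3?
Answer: 816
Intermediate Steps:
p = 1 (p = -⅓*(-3) = 1)
Q(z) = -½ + z²/4 (Q(z) = -½ + (1*z²)/4 = -½ + z²/4)
C(m, c) = 16 + c + m (C(m, c) = (c + m) + 16 = 16 + c + m)
j = -½ (j = -4 + (-½ + (¼)*3²)*2 = -4 + (-½ + (¼)*9)*2 = -4 + (-½ + 9/4)*2 = -4 + (7/4)*2 = -4 + 7/2 = -½ ≈ -0.50000)
(-51*j)*C(5, 11) = (-51*(-½))*(16 + 11 + 5) = (51/2)*32 = 816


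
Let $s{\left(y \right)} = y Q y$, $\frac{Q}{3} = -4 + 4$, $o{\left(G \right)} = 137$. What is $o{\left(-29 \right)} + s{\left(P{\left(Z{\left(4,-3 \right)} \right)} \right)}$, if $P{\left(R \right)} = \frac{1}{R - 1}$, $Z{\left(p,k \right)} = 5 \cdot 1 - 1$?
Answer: $137$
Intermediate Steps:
$Z{\left(p,k \right)} = 4$ ($Z{\left(p,k \right)} = 5 - 1 = 4$)
$P{\left(R \right)} = \frac{1}{-1 + R}$
$Q = 0$ ($Q = 3 \left(-4 + 4\right) = 3 \cdot 0 = 0$)
$s{\left(y \right)} = 0$ ($s{\left(y \right)} = y 0 y = 0 y = 0$)
$o{\left(-29 \right)} + s{\left(P{\left(Z{\left(4,-3 \right)} \right)} \right)} = 137 + 0 = 137$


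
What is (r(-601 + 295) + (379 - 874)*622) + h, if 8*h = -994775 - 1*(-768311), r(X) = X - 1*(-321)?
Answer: -336183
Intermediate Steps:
r(X) = 321 + X (r(X) = X + 321 = 321 + X)
h = -28308 (h = (-994775 - 1*(-768311))/8 = (-994775 + 768311)/8 = (⅛)*(-226464) = -28308)
(r(-601 + 295) + (379 - 874)*622) + h = ((321 + (-601 + 295)) + (379 - 874)*622) - 28308 = ((321 - 306) - 495*622) - 28308 = (15 - 307890) - 28308 = -307875 - 28308 = -336183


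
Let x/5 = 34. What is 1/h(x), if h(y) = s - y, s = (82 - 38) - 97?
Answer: -1/223 ≈ -0.0044843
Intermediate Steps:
x = 170 (x = 5*34 = 170)
s = -53 (s = 44 - 97 = -53)
h(y) = -53 - y
1/h(x) = 1/(-53 - 1*170) = 1/(-53 - 170) = 1/(-223) = -1/223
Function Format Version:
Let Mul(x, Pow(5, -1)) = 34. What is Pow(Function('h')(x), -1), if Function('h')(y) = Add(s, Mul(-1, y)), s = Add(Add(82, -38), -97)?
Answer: Rational(-1, 223) ≈ -0.0044843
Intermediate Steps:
x = 170 (x = Mul(5, 34) = 170)
s = -53 (s = Add(44, -97) = -53)
Function('h')(y) = Add(-53, Mul(-1, y))
Pow(Function('h')(x), -1) = Pow(Add(-53, Mul(-1, 170)), -1) = Pow(Add(-53, -170), -1) = Pow(-223, -1) = Rational(-1, 223)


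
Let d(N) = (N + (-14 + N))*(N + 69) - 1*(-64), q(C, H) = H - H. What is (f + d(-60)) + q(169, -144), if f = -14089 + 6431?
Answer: -8800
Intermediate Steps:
q(C, H) = 0
f = -7658
d(N) = 64 + (-14 + 2*N)*(69 + N) (d(N) = (-14 + 2*N)*(69 + N) + 64 = 64 + (-14 + 2*N)*(69 + N))
(f + d(-60)) + q(169, -144) = (-7658 + (-902 + 2*(-60)² + 124*(-60))) + 0 = (-7658 + (-902 + 2*3600 - 7440)) + 0 = (-7658 + (-902 + 7200 - 7440)) + 0 = (-7658 - 1142) + 0 = -8800 + 0 = -8800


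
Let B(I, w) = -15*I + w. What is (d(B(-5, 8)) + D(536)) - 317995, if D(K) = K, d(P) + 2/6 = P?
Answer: -952129/3 ≈ -3.1738e+5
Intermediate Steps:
B(I, w) = w - 15*I
d(P) = -⅓ + P
(d(B(-5, 8)) + D(536)) - 317995 = ((-⅓ + (8 - 15*(-5))) + 536) - 317995 = ((-⅓ + (8 + 75)) + 536) - 317995 = ((-⅓ + 83) + 536) - 317995 = (248/3 + 536) - 317995 = 1856/3 - 317995 = -952129/3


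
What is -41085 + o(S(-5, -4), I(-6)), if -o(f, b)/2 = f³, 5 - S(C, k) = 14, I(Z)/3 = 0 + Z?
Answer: -39627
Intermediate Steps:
I(Z) = 3*Z (I(Z) = 3*(0 + Z) = 3*Z)
S(C, k) = -9 (S(C, k) = 5 - 1*14 = 5 - 14 = -9)
o(f, b) = -2*f³
-41085 + o(S(-5, -4), I(-6)) = -41085 - 2*(-9)³ = -41085 - 2*(-729) = -41085 + 1458 = -39627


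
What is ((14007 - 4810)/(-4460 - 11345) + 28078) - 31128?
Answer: -48214447/15805 ≈ -3050.6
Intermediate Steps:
((14007 - 4810)/(-4460 - 11345) + 28078) - 31128 = (9197/(-15805) + 28078) - 31128 = (9197*(-1/15805) + 28078) - 31128 = (-9197/15805 + 28078) - 31128 = 443763593/15805 - 31128 = -48214447/15805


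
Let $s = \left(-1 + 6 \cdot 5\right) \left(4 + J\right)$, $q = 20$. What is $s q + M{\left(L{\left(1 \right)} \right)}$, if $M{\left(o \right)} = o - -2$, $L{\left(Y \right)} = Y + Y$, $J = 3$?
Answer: $4064$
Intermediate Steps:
$s = 203$ ($s = \left(-1 + 6 \cdot 5\right) \left(4 + 3\right) = \left(-1 + 30\right) 7 = 29 \cdot 7 = 203$)
$L{\left(Y \right)} = 2 Y$
$M{\left(o \right)} = 2 + o$ ($M{\left(o \right)} = o + 2 = 2 + o$)
$s q + M{\left(L{\left(1 \right)} \right)} = 203 \cdot 20 + \left(2 + 2 \cdot 1\right) = 4060 + \left(2 + 2\right) = 4060 + 4 = 4064$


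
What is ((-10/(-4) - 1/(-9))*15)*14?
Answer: 1645/3 ≈ 548.33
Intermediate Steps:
((-10/(-4) - 1/(-9))*15)*14 = ((-10*(-¼) - 1*(-⅑))*15)*14 = ((5/2 + ⅑)*15)*14 = ((47/18)*15)*14 = (235/6)*14 = 1645/3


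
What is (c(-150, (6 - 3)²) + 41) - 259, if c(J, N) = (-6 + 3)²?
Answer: -209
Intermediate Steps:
c(J, N) = 9 (c(J, N) = (-3)² = 9)
(c(-150, (6 - 3)²) + 41) - 259 = (9 + 41) - 259 = 50 - 259 = -209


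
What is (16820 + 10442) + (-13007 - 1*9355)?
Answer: 4900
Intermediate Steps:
(16820 + 10442) + (-13007 - 1*9355) = 27262 + (-13007 - 9355) = 27262 - 22362 = 4900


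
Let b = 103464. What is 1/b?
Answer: 1/103464 ≈ 9.6652e-6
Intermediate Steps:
1/b = 1/103464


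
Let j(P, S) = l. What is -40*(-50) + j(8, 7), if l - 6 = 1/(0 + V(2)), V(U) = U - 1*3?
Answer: 2005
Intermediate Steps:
V(U) = -3 + U (V(U) = U - 3 = -3 + U)
l = 5 (l = 6 + 1/(0 + (-3 + 2)) = 6 + 1/(0 - 1) = 6 + 1/(-1) = 6 - 1 = 5)
j(P, S) = 5
-40*(-50) + j(8, 7) = -40*(-50) + 5 = 2000 + 5 = 2005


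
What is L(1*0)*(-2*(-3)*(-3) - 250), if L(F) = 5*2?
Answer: -2680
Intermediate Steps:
L(F) = 10
L(1*0)*(-2*(-3)*(-3) - 250) = 10*(-2*(-3)*(-3) - 250) = 10*(6*(-3) - 250) = 10*(-18 - 250) = 10*(-268) = -2680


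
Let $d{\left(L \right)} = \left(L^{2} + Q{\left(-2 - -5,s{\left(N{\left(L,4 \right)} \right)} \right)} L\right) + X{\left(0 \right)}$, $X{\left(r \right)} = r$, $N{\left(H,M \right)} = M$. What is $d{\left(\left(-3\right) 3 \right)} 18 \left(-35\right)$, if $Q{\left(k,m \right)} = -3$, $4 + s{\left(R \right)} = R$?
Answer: $-68040$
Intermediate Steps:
$s{\left(R \right)} = -4 + R$
$d{\left(L \right)} = L^{2} - 3 L$ ($d{\left(L \right)} = \left(L^{2} - 3 L\right) + 0 = L^{2} - 3 L$)
$d{\left(\left(-3\right) 3 \right)} 18 \left(-35\right) = \left(-3\right) 3 \left(-3 - 9\right) 18 \left(-35\right) = - 9 \left(-3 - 9\right) 18 \left(-35\right) = \left(-9\right) \left(-12\right) 18 \left(-35\right) = 108 \cdot 18 \left(-35\right) = 1944 \left(-35\right) = -68040$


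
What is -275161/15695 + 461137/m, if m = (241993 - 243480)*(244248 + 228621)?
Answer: -193488401518898/11036036606085 ≈ -17.532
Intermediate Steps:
m = -703156203 (m = -1487*472869 = -703156203)
-275161/15695 + 461137/m = -275161/15695 + 461137/(-703156203) = -275161*1/15695 + 461137*(-1/703156203) = -275161/15695 - 461137/703156203 = -193488401518898/11036036606085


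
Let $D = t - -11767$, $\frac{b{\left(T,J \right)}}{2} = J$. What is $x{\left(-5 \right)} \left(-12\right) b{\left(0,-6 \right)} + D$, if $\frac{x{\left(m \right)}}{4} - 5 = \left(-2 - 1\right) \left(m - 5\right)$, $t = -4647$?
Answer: $27280$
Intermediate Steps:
$x{\left(m \right)} = 80 - 12 m$ ($x{\left(m \right)} = 20 + 4 \left(-2 - 1\right) \left(m - 5\right) = 20 + 4 \left(- 3 \left(-5 + m\right)\right) = 20 + 4 \left(15 - 3 m\right) = 20 - \left(-60 + 12 m\right) = 80 - 12 m$)
$b{\left(T,J \right)} = 2 J$
$D = 7120$ ($D = -4647 - -11767 = -4647 + 11767 = 7120$)
$x{\left(-5 \right)} \left(-12\right) b{\left(0,-6 \right)} + D = \left(80 - -60\right) \left(-12\right) 2 \left(-6\right) + 7120 = \left(80 + 60\right) \left(-12\right) \left(-12\right) + 7120 = 140 \left(-12\right) \left(-12\right) + 7120 = \left(-1680\right) \left(-12\right) + 7120 = 20160 + 7120 = 27280$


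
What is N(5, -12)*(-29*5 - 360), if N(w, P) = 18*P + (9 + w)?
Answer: 102010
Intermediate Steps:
N(w, P) = 9 + w + 18*P
N(5, -12)*(-29*5 - 360) = (9 + 5 + 18*(-12))*(-29*5 - 360) = (9 + 5 - 216)*(-145 - 360) = -202*(-505) = 102010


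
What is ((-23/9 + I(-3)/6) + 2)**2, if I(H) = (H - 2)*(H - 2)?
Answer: 4225/324 ≈ 13.040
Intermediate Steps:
I(H) = (-2 + H)**2 (I(H) = (-2 + H)*(-2 + H) = (-2 + H)**2)
((-23/9 + I(-3)/6) + 2)**2 = ((-23/9 + (-2 - 3)**2/6) + 2)**2 = ((-23*1/9 + (-5)**2*(1/6)) + 2)**2 = ((-23/9 + 25*(1/6)) + 2)**2 = ((-23/9 + 25/6) + 2)**2 = (29/18 + 2)**2 = (65/18)**2 = 4225/324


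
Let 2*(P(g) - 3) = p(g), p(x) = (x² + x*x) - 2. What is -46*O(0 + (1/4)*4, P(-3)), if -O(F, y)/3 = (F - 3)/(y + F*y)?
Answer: -138/11 ≈ -12.545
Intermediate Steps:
p(x) = -2 + 2*x² (p(x) = (x² + x²) - 2 = 2*x² - 2 = -2 + 2*x²)
P(g) = 2 + g² (P(g) = 3 + (-2 + 2*g²)/2 = 3 + (-1 + g²) = 2 + g²)
O(F, y) = -3*(-3 + F)/(y + F*y) (O(F, y) = -3*(F - 3)/(y + F*y) = -3*(-3 + F)/(y + F*y))
-46*O(0 + (1/4)*4, P(-3)) = -138*(3 - (0 + (1/4)*4))/((2 + (-3)²)*(1 + (0 + (1/4)*4))) = -138*(3 - (0 + (1*(¼))*4))/((2 + 9)*(1 + (0 + (1*(¼))*4))) = -138*(3 - (0 + (¼)*4))/(11*(1 + (0 + (¼)*4))) = -138*(3 - (0 + 1))/(11*(1 + (0 + 1))) = -138*(3 - 1*1)/(11*(1 + 1)) = -138*(3 - 1)/(11*2) = -138*2/(11*2) = -46*3/11 = -138/11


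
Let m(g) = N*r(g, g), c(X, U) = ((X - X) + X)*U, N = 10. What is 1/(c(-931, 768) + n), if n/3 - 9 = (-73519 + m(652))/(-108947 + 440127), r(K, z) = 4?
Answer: -331180/236787628017 ≈ -1.3986e-6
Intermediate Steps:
c(X, U) = U*X (c(X, U) = (0 + X)*U = X*U = U*X)
m(g) = 40 (m(g) = 10*4 = 40)
n = 8721423/331180 (n = 27 + 3*((-73519 + 40)/(-108947 + 440127)) = 27 + 3*(-73479/331180) = 27 - 220437/331180 = 8721423/331180 ≈ 26.334)
1/(c(-931, 768) + n) = 1/(768*(-931) + 8721423/331180) = 1/(-715008 + 8721423/331180) = 1/(-236787628017/331180) = -331180/236787628017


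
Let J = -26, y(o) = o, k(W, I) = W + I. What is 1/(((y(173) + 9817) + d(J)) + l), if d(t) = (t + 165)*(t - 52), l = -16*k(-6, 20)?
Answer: -1/1076 ≈ -0.00092937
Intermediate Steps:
k(W, I) = I + W
l = -224 (l = -16*(20 - 6) = -16*14 = -224)
d(t) = (-52 + t)*(165 + t) (d(t) = (165 + t)*(-52 + t) = (-52 + t)*(165 + t))
1/(((y(173) + 9817) + d(J)) + l) = 1/(((173 + 9817) + (-8580 + (-26)² + 113*(-26))) - 224) = 1/((9990 + (-8580 + 676 - 2938)) - 224) = 1/((9990 - 10842) - 224) = 1/(-852 - 224) = 1/(-1076) = -1/1076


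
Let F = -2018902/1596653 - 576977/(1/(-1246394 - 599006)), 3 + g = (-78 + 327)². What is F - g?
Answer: 1700041540806825804/1596653 ≈ 1.0648e+12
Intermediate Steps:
g = 61998 (g = -3 + (-78 + 327)² = -3 + 249² = -3 + 62001 = 61998)
F = 1700041639796118498/1596653 (F = -2018902*1/1596653 - 576977/(1/(-1845400)) = -2018902/1596653 - 576977/(-1/1845400) = -2018902/1596653 - 576977*(-1845400) = -2018902/1596653 + 1064753355800 = 1700041639796118498/1596653 ≈ 1.0648e+12)
F - g = 1700041639796118498/1596653 - 1*61998 = 1700041639796118498/1596653 - 61998 = 1700041540806825804/1596653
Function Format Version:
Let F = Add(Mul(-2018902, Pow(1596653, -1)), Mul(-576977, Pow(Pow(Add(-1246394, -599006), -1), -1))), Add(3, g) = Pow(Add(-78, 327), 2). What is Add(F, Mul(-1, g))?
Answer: Rational(1700041540806825804, 1596653) ≈ 1.0648e+12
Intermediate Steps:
g = 61998 (g = Add(-3, Pow(Add(-78, 327), 2)) = Add(-3, Pow(249, 2)) = Add(-3, 62001) = 61998)
F = Rational(1700041639796118498, 1596653) (F = Add(Mul(-2018902, Rational(1, 1596653)), Mul(-576977, Pow(Pow(-1845400, -1), -1))) = Add(Rational(-2018902, 1596653), Mul(-576977, Pow(Rational(-1, 1845400), -1))) = Add(Rational(-2018902, 1596653), Mul(-576977, -1845400)) = Add(Rational(-2018902, 1596653), 1064753355800) = Rational(1700041639796118498, 1596653) ≈ 1.0648e+12)
Add(F, Mul(-1, g)) = Add(Rational(1700041639796118498, 1596653), Mul(-1, 61998)) = Add(Rational(1700041639796118498, 1596653), -61998) = Rational(1700041540806825804, 1596653)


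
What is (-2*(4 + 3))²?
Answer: 196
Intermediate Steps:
(-2*(4 + 3))² = (-2*7)² = (-14)² = 196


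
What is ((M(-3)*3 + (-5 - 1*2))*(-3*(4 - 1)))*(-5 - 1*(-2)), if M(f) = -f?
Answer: 54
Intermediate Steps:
((M(-3)*3 + (-5 - 1*2))*(-3*(4 - 1)))*(-5 - 1*(-2)) = ((-1*(-3)*3 + (-5 - 1*2))*(-3*(4 - 1)))*(-5 - 1*(-2)) = ((3*3 + (-5 - 2))*(-3*3))*(-5 + 2) = ((9 - 7)*(-9))*(-3) = (2*(-9))*(-3) = -18*(-3) = 54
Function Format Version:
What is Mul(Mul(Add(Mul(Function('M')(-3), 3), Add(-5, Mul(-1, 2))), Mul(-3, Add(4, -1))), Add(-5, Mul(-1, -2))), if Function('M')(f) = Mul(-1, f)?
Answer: 54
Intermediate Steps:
Mul(Mul(Add(Mul(Function('M')(-3), 3), Add(-5, Mul(-1, 2))), Mul(-3, Add(4, -1))), Add(-5, Mul(-1, -2))) = Mul(Mul(Add(Mul(Mul(-1, -3), 3), Add(-5, Mul(-1, 2))), Mul(-3, Add(4, -1))), Add(-5, Mul(-1, -2))) = Mul(Mul(Add(Mul(3, 3), Add(-5, -2)), Mul(-3, 3)), Add(-5, 2)) = Mul(Mul(Add(9, -7), -9), -3) = Mul(Mul(2, -9), -3) = Mul(-18, -3) = 54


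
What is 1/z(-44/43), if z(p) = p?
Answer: -43/44 ≈ -0.97727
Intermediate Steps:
1/z(-44/43) = 1/(-44/43) = -43/44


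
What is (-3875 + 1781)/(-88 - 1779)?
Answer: 2094/1867 ≈ 1.1216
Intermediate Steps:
(-3875 + 1781)/(-88 - 1779) = -2094/(-1867) = -2094*(-1/1867) = 2094/1867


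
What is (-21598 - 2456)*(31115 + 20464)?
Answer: -1240681266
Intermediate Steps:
(-21598 - 2456)*(31115 + 20464) = -24054*51579 = -1240681266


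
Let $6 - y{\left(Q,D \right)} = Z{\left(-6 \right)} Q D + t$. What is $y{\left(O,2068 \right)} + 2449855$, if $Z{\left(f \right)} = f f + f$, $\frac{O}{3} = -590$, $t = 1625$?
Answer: $112259036$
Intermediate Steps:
$O = -1770$ ($O = 3 \left(-590\right) = -1770$)
$Z{\left(f \right)} = f + f^{2}$ ($Z{\left(f \right)} = f^{2} + f = f + f^{2}$)
$y{\left(Q,D \right)} = -1619 - 30 D Q$ ($y{\left(Q,D \right)} = 6 - \left(- 6 \left(1 - 6\right) Q D + 1625\right) = 6 - \left(\left(-6\right) \left(-5\right) Q D + 1625\right) = 6 - \left(30 Q D + 1625\right) = 6 - \left(30 D Q + 1625\right) = 6 - \left(1625 + 30 D Q\right) = -1619 - 30 D Q$)
$y{\left(O,2068 \right)} + 2449855 = \left(-1619 - 62040 \left(-1770\right)\right) + 2449855 = \left(-1619 + 109810800\right) + 2449855 = 109809181 + 2449855 = 112259036$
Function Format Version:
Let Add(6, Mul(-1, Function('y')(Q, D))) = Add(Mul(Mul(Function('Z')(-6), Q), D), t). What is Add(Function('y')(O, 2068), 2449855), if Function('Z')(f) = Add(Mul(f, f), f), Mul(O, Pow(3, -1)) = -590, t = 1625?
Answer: 112259036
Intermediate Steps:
O = -1770 (O = Mul(3, -590) = -1770)
Function('Z')(f) = Add(f, Pow(f, 2)) (Function('Z')(f) = Add(Pow(f, 2), f) = Add(f, Pow(f, 2)))
Function('y')(Q, D) = Add(-1619, Mul(-30, D, Q)) (Function('y')(Q, D) = Add(6, Mul(-1, Add(Mul(Mul(Mul(-6, Add(1, -6)), Q), D), 1625))) = Add(6, Mul(-1, Add(Mul(Mul(Mul(-6, -5), Q), D), 1625))) = Add(6, Mul(-1, Add(Mul(Mul(30, Q), D), 1625))) = Add(6, Mul(-1, Add(Mul(30, D, Q), 1625))) = Add(6, Mul(-1, Add(1625, Mul(30, D, Q)))) = Add(6, Add(-1625, Mul(-30, D, Q))) = Add(-1619, Mul(-30, D, Q)))
Add(Function('y')(O, 2068), 2449855) = Add(Add(-1619, Mul(-30, 2068, -1770)), 2449855) = Add(Add(-1619, 109810800), 2449855) = Add(109809181, 2449855) = 112259036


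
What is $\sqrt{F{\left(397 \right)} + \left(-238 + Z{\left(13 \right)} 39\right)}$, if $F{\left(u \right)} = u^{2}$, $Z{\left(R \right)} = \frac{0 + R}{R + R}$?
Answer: $\frac{\sqrt{629562}}{2} \approx 396.72$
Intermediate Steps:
$Z{\left(R \right)} = \frac{1}{2}$ ($Z{\left(R \right)} = \frac{R}{2 R} = R \frac{1}{2 R} = \frac{1}{2}$)
$\sqrt{F{\left(397 \right)} + \left(-238 + Z{\left(13 \right)} 39\right)} = \sqrt{397^{2} + \left(-238 + \frac{1}{2} \cdot 39\right)} = \sqrt{157609 + \left(-238 + \frac{39}{2}\right)} = \sqrt{157609 - \frac{437}{2}} = \sqrt{\frac{314781}{2}} = \frac{\sqrt{629562}}{2}$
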